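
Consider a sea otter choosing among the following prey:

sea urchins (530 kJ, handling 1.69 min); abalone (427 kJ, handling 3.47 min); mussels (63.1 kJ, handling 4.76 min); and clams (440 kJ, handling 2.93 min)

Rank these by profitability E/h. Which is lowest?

mussels

In descending order of E/h:
sea urchins: 530/1.69 = 314 kJ/min
clams: 440/2.93 = 150 kJ/min
abalone: 427/3.47 = 123 kJ/min
mussels: 63.1/4.76 = 13.3 kJ/min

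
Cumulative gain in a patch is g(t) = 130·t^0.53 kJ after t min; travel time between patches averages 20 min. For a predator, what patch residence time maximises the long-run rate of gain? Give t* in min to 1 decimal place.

By the marginal value theorem, leave when the instantaneous gain rate g'(t) equals the habitat-wide average g(t)/(T + t).
g'(t) = 0.53·130·t^-0.47. Setting 0.53·130·t^-0.47 = 130·t^0.53/(20+t) gives 0.53(20+t) = t, so 0.47·t = 0.53×20.
t* = 0.53×20/0.47 = 22.55 min.

22.6 min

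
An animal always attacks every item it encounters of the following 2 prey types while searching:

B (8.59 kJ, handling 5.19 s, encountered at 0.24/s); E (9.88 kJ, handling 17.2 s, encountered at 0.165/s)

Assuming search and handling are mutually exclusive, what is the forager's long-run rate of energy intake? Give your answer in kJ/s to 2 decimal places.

0.73 kJ/s

Energy encountered per unit search time: 0.24×8.59 + 0.165×9.88 = 3.692 kJ/s.
Handling time per unit search time: 0.24×5.19 + 0.165×17.2 = 4.084.
Rate = 3.692/(1 + 4.084) = 0.7262 kJ/s.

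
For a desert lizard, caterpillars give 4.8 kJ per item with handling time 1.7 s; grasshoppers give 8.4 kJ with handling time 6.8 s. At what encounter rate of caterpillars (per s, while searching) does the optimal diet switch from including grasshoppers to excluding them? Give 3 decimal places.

0.458 per s

Drop grasshoppers once their profitability E₂/h₂ falls below the rate achievable on caterpillars alone: E₂/h₂ = λE₁/(1 + λh₁).
Solve for λ: λE₁h₂ = E₂(1 + λh₁) → λ(E₁h₂ − E₂h₁) = E₂ → λ = E₂/(E₁h₂ − E₂h₁).
λ = 8.4/(4.8×6.8 − 8.4×1.7) = 8.4/18.36 = 0.4575 per s.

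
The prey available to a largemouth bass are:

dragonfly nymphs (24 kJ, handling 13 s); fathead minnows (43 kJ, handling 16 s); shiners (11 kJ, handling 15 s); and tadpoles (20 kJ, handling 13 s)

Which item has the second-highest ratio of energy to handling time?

Profitability E/h (kJ/s): dragonfly nymphs = 24/13 = 1.85, fathead minnows = 43/16 = 2.69, shiners = 11/15 = 0.733, tadpoles = 20/13 = 1.54.
Ranked: fathead minnows > dragonfly nymphs > tadpoles > shiners.

dragonfly nymphs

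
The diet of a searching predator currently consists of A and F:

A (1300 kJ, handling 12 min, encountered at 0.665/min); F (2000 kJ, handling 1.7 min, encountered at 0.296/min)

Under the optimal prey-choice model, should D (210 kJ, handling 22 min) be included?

No

On A and F alone, R = ΣλE/(1+Σλh) = 1456/9.483 = 153.6 kJ/min.
D: E/h = 210/22 = 9.545 kJ/min.
Since 9.545 < R, time spent handling D is better spent searching.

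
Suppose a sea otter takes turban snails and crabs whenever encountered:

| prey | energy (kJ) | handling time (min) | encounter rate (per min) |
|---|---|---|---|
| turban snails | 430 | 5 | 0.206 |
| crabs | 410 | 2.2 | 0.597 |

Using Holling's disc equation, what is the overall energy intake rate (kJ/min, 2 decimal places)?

Energy encountered per unit search time: 0.206×430 + 0.597×410 = 333.3 kJ/min.
Handling time per unit search time: 0.206×5 + 0.597×2.2 = 2.343.
Rate = 333.3/(1 + 2.343) = 99.7 kJ/min.

99.70 kJ/min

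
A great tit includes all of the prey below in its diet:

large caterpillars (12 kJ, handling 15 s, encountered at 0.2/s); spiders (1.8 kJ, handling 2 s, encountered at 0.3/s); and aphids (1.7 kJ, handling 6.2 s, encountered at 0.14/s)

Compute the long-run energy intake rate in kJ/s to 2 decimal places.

0.58 kJ/s

Energy encountered per unit search time: 0.2×12 + 0.3×1.8 + 0.14×1.7 = 3.178 kJ/s.
Handling time per unit search time: 0.2×15 + 0.3×2 + 0.14×6.2 = 4.468.
Rate = 3.178/(1 + 4.468) = 0.5812 kJ/s.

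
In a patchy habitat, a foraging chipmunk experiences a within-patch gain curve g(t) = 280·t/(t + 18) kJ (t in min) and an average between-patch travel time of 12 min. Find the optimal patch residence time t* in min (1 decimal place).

14.7 min

Maximise g(t)/(T+t): set derivative to zero → g'(t)(T+t) = g(t).
g'(t) = 280·18/(t + 18)². Setting 280·18/(t+18)² = 280t/[(t+18)(12+t)] gives 18(12+t) = t(t+18), so t² = 18×12 = 216.
t* = √216 = 14.7 min.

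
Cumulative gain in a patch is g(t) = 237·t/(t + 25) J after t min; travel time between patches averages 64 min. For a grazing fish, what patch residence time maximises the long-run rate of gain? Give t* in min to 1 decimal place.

40.0 min

Maximise g(t)/(T+t): set derivative to zero → g'(t)(T+t) = g(t).
g'(t) = 237·25/(t + 25)². Setting 237·25/(t+25)² = 237t/[(t+25)(64+t)] gives 25(64+t) = t(t+25), so t² = 25×64 = 1600.
t* = √1600 = 40 min.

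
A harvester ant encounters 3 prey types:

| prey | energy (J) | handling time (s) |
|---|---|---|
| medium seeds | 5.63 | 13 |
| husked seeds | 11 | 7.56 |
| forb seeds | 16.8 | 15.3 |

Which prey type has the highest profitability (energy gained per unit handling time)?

In descending order of E/h:
husked seeds: 11/7.56 = 1.46 J/s
forb seeds: 16.8/15.3 = 1.1 J/s
medium seeds: 5.63/13 = 0.433 J/s

husked seeds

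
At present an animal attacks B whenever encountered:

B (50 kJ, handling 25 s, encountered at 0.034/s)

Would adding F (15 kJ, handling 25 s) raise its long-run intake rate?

On B alone, R = ΣλE/(1+Σλh) = 1.7/1.85 = 0.9189 kJ/s.
F: E/h = 15/25 = 0.6 kJ/s.
Since 0.6 < R, time spent handling F is better spent searching.

No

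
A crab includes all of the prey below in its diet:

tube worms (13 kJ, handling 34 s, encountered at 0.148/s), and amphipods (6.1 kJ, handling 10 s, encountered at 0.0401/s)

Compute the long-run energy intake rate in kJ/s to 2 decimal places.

0.34 kJ/s

Energy encountered per unit search time: 0.148×13 + 0.0401×6.1 = 2.169 kJ/s.
Handling time per unit search time: 0.148×34 + 0.0401×10 = 5.433.
Rate = 2.169/(1 + 5.433) = 0.3371 kJ/s.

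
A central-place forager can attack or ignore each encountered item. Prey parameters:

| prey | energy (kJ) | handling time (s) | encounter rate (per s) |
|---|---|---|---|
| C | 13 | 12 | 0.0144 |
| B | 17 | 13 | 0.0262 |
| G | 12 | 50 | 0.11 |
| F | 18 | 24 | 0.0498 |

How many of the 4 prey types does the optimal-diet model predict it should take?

Rank by E/h (kJ/s): B 1.31, C 1.08, F 0.75, G 0.24. Include each in turn until the next type's E/h falls below the running intake rate.
Rate on top 1: 0.3322. C: 1.08 > 0.3322 → include.
Rate on top 2: 0.418. F: 0.75 > 0.418 → include.
Rate on top 3: 0.5645. G: 0.24 < 0.5645 → exclude; stop.
Optimal diet: B, C, F — 3 of 4 types.

3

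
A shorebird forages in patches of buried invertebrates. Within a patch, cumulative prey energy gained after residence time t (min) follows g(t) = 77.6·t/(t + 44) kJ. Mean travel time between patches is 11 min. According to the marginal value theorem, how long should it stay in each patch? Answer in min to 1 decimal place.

By the marginal value theorem, leave when the instantaneous gain rate g'(t) equals the habitat-wide average g(t)/(T + t).
g'(t) = 77.6·44/(t + 44)². Setting 77.6·44/(t+44)² = 77.6t/[(t+44)(11+t)] gives 44(11+t) = t(t+44), so t² = 44×11 = 484.
t* = √484 = 22 min.

22.0 min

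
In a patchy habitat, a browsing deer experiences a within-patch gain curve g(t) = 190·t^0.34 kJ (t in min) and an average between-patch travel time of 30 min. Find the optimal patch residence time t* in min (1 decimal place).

Optimal t* satisfies g'(t*) = g(t*)/(T + t*).
g'(t) = 0.34·190·t^-0.66. Setting 0.34·190·t^-0.66 = 190·t^0.34/(30+t) gives 0.34(30+t) = t, so 0.66·t = 0.34×30.
t* = 0.34×30/0.66 = 15.45 min.

15.5 min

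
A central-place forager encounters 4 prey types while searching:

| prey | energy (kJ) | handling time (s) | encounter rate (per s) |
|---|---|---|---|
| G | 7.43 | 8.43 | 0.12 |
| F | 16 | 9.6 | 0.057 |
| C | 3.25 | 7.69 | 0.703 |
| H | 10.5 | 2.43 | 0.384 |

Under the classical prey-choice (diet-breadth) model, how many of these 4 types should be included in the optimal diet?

1

Profitabilities (E/h, kJ/s): H 4.32, F 1.67, G 0.881, C 0.423. Add prey in this order while the next type's profitability exceeds the intake rate on those already taken.
Rate on top 1: 2.086. F: 1.67 < 2.086 → exclude; stop.
Optimal diet: H — 1 of 4 types.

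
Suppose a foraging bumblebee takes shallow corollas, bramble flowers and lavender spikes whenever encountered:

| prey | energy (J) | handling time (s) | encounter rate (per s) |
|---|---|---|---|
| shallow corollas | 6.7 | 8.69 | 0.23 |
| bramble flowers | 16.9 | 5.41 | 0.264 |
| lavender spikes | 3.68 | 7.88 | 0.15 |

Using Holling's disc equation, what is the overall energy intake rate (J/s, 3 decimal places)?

1.169 J/s

R = (0.23×6.7 + 0.264×16.9 + 0.15×3.68) / (1 + 0.23×8.69 + 0.264×5.41 + 0.15×7.88) = 6.555/5.609 = 1.169 J/s.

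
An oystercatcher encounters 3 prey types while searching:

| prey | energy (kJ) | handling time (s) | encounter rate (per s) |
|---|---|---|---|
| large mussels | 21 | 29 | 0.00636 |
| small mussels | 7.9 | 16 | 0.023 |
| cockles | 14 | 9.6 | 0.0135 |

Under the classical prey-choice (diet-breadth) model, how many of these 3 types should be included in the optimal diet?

Profitabilities (E/h, kJ/s): cockles 1.46, large mussels 0.724, small mussels 0.494. Add prey in this order while the next type's profitability exceeds the intake rate on those already taken.
Rate on top 1: 0.1673. large mussels: 0.724 > 0.1673 → include.
Rate on top 2: 0.2455. small mussels: 0.494 > 0.2455 → include.
Optimal diet: cockles, large mussels, small mussels — 3 of 3 types.

3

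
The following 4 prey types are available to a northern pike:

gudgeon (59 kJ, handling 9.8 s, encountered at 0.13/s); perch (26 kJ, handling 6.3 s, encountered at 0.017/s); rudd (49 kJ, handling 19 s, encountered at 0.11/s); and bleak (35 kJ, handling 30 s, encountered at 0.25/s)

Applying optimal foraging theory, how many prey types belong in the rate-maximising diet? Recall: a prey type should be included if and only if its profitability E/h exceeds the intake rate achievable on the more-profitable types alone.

2

E/h in descending order: gudgeon 6.02, perch 4.13, rudd 2.58, bleak 1.17 kJ/s. The optimal diet is the largest prefix of this list for which every included type satisfies E_i/h_i > R on the types above it.
Rate on top 1: 3.373. perch: 4.13 > 3.373 → include.
Rate on top 2: 3.407. rudd: 2.58 < 3.407 → exclude; stop.
Optimal diet: gudgeon, perch — 2 of 4 types.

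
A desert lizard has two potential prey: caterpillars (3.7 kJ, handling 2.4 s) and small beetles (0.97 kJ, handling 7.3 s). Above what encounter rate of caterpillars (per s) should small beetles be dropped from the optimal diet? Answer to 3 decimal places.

0.039 per s

Drop small beetles once their profitability E₂/h₂ falls below the rate achievable on caterpillars alone: E₂/h₂ = λE₁/(1 + λh₁).
Solve for λ: λE₁h₂ = E₂(1 + λh₁) → λ(E₁h₂ − E₂h₁) = E₂ → λ = E₂/(E₁h₂ − E₂h₁).
λ = 0.97/(3.7×7.3 − 0.97×2.4) = 0.97/24.68 = 0.0393 per s.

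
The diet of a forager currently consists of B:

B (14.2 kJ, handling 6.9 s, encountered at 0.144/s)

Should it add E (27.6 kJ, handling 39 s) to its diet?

No

On B alone, R = ΣλE/(1+Σλh) = 2.045/1.994 = 1.026 kJ/s.
E: E/h = 27.6/39 = 0.7077 kJ/s.
Since 0.7077 < R, time spent handling E is better spent searching.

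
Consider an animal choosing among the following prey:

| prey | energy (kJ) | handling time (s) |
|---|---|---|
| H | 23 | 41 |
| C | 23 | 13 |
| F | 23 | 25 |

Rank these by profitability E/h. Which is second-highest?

F

In descending order of E/h:
C: 23/13 = 1.77 kJ/s
F: 23/25 = 0.92 kJ/s
H: 23/41 = 0.561 kJ/s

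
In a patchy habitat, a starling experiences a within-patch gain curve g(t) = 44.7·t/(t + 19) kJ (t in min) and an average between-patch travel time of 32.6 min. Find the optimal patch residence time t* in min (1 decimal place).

Maximise g(t)/(T+t): set derivative to zero → g'(t)(T+t) = g(t).
g'(t) = 44.7·19/(t + 19)². Setting 44.7·19/(t+19)² = 44.7t/[(t+19)(32.6+t)] gives 19(32.6+t) = t(t+19), so t² = 19×32.6 = 619.4.
t* = √619.4 = 24.89 min.

24.9 min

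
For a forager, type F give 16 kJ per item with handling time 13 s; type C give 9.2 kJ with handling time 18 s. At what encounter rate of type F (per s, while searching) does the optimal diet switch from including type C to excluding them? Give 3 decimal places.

The zero-one rule: include type C iff E₂/h₂ > λE₁/(1+λh₁). Equality gives the switch point.
λE₁h₂ = E₂ + λE₂h₁ ⇒ λ = E₂/(E₁h₂ − E₂h₁) = 9.2/(288 − 119.6) = 0.05463 per s.

0.055 per s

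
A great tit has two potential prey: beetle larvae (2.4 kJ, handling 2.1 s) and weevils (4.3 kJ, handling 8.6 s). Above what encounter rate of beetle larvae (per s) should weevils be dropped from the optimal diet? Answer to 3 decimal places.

At the threshold, the rate on beetle larvae alone equals the profitability of weevils: λ·2.4/(1 + λ·2.1) = 4.3/8.6 = 0.5.
Rearranging, λ(2.4 − 0.5×2.1) = 0.5, so λ = 0.5/1.35 = 0.3704 per s.

0.370 per s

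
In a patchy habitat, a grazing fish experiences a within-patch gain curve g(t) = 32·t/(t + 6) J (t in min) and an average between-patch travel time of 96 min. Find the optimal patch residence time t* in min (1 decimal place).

24.0 min

Optimal t* satisfies g'(t*) = g(t*)/(T + t*).
g'(t) = 32·6/(t + 6)². Setting 32·6/(t+6)² = 32t/[(t+6)(96+t)] gives 6(96+t) = t(t+6), so t² = 6×96 = 576.
t* = √576 = 24 min.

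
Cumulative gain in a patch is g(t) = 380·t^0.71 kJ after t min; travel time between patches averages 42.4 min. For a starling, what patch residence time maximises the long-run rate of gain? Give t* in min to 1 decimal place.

Optimal t* satisfies g'(t*) = g(t*)/(T + t*).
g'(t) = 0.71·380·t^-0.29. Setting 0.71·380·t^-0.29 = 380·t^0.71/(42.4+t) gives 0.71(42.4+t) = t, so 0.29·t = 0.71×42.4.
t* = 0.71×42.4/0.29 = 103.8 min.

103.8 min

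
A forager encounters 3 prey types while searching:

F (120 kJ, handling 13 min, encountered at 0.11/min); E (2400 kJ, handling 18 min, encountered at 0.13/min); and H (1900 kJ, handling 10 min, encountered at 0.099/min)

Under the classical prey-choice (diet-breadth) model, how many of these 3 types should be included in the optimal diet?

2

E/h in descending order: H 190, E 133, F 9.23 kJ/min. The optimal diet is the largest prefix of this list for which every included type satisfies E_i/h_i > R on the types above it.
Rate on top 1: 94.52. E: 133 > 94.52 → include.
Rate on top 2: 115.5. F: 9.23 < 115.5 → exclude; stop.
Optimal diet: H, E — 2 of 3 types.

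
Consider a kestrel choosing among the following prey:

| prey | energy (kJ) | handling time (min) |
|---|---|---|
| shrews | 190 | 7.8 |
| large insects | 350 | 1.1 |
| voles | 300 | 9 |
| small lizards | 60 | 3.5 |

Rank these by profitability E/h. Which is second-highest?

In descending order of E/h:
large insects: 350/1.1 = 318 kJ/min
voles: 300/9 = 33.3 kJ/min
shrews: 190/7.8 = 24.4 kJ/min
small lizards: 60/3.5 = 17.1 kJ/min

voles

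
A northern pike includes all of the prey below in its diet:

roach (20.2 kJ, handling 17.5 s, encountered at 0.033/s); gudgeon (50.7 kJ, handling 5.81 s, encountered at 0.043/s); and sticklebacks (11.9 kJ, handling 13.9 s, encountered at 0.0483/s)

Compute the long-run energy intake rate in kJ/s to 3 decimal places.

1.369 kJ/s

Energy encountered per unit search time: 0.033×20.2 + 0.043×50.7 + 0.0483×11.9 = 3.421 kJ/s.
Handling time per unit search time: 0.033×17.5 + 0.043×5.81 + 0.0483×13.9 = 1.499.
Rate = 3.421/(1 + 1.499) = 1.369 kJ/s.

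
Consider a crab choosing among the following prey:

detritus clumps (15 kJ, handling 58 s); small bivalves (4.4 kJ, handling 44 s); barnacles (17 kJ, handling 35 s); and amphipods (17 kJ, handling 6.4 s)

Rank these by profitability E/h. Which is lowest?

Profitability E/h (kJ/s): detritus clumps = 15/58 = 0.259, small bivalves = 4.4/44 = 0.1, barnacles = 17/35 = 0.486, amphipods = 17/6.4 = 2.66.
Ranked: amphipods > barnacles > detritus clumps > small bivalves.

small bivalves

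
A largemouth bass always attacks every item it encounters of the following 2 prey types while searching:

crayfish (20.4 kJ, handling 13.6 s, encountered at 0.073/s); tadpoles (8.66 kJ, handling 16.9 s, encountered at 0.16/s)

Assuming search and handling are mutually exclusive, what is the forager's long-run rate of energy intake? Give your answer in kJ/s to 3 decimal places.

0.612 kJ/s

Energy encountered per unit search time: 0.073×20.4 + 0.16×8.66 = 2.875 kJ/s.
Handling time per unit search time: 0.073×13.6 + 0.16×16.9 = 3.697.
Rate = 2.875/(1 + 3.697) = 0.6121 kJ/s.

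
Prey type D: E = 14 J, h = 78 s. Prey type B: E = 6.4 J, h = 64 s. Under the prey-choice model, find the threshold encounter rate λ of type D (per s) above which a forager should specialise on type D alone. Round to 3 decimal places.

The zero-one rule: include type B iff E₂/h₂ > λE₁/(1+λh₁). Equality gives the switch point.
λE₁h₂ = E₂ + λE₂h₁ ⇒ λ = E₂/(E₁h₂ − E₂h₁) = 6.4/(896 − 499.2) = 0.01613 per s.

0.016 per s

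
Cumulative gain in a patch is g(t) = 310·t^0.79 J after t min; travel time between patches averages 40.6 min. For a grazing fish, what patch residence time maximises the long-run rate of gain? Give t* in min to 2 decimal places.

By the marginal value theorem, leave when the instantaneous gain rate g'(t) equals the habitat-wide average g(t)/(T + t).
g'(t) = 0.79·310·t^-0.21. Setting 0.79·310·t^-0.21 = 310·t^0.79/(40.6+t) gives 0.79(40.6+t) = t, so 0.21·t = 0.79×40.6.
t* = 0.79×40.6/0.21 = 152.7 min.

152.73 min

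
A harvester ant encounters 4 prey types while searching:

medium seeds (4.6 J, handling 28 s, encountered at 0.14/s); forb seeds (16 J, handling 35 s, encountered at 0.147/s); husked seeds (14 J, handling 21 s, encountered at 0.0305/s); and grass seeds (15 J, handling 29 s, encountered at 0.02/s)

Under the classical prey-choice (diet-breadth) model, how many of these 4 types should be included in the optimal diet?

3

Profitabilities (E/h, J/s): husked seeds 0.667, grass seeds 0.517, forb seeds 0.457, medium seeds 0.164. Add prey in this order while the next type's profitability exceeds the intake rate on those already taken.
Rate on top 1: 0.2603. grass seeds: 0.517 > 0.2603 → include.
Rate on top 2: 0.3274. forb seeds: 0.457 > 0.3274 → include.
Rate on top 3: 0.418. medium seeds: 0.164 < 0.418 → exclude; stop.
Optimal diet: husked seeds, grass seeds, forb seeds — 3 of 4 types.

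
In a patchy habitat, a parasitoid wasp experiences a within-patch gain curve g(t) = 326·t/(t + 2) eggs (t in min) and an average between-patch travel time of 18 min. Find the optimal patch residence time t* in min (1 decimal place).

By the marginal value theorem, leave when the instantaneous gain rate g'(t) equals the habitat-wide average g(t)/(T + t).
g'(t) = 326·2/(t + 2)². Setting 326·2/(t+2)² = 326t/[(t+2)(18+t)] gives 2(18+t) = t(t+2), so t² = 2×18 = 36.
t* = √36 = 6 min.

6.0 min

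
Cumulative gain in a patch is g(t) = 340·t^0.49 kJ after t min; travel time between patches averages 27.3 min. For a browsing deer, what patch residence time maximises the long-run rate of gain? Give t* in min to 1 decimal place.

Maximise g(t)/(T+t): set derivative to zero → g'(t)(T+t) = g(t).
g'(t) = 0.49·340·t^-0.51. Setting 0.49·340·t^-0.51 = 340·t^0.49/(27.3+t) gives 0.49(27.3+t) = t, so 0.51·t = 0.49×27.3.
t* = 0.49×27.3/0.51 = 26.23 min.

26.2 min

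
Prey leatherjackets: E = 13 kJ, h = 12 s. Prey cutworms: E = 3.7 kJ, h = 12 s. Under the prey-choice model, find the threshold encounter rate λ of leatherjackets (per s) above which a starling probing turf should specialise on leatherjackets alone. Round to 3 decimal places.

The zero-one rule: include cutworms iff E₂/h₂ > λE₁/(1+λh₁). Equality gives the switch point.
λE₁h₂ = E₂ + λE₂h₁ ⇒ λ = E₂/(E₁h₂ − E₂h₁) = 3.7/(156 − 44.4) = 0.03315 per s.

0.033 per s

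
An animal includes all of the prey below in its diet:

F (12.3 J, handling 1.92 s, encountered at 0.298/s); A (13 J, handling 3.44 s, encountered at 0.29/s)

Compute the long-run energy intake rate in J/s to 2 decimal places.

2.89 J/s

Energy encountered per unit search time: 0.298×12.3 + 0.29×13 = 7.435 J/s.
Handling time per unit search time: 0.298×1.92 + 0.29×3.44 = 1.57.
Rate = 7.435/(1 + 1.57) = 2.893 J/s.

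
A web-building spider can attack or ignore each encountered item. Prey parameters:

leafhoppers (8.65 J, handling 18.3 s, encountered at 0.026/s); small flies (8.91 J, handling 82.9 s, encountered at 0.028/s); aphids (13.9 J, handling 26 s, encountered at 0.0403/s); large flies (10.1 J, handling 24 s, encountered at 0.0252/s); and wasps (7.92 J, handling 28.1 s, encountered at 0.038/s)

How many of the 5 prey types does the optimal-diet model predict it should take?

Profitabilities (E/h, J/s): aphids 0.535, leafhoppers 0.473, large flies 0.421, wasps 0.282, small flies 0.107. Add prey in this order while the next type's profitability exceeds the intake rate on those already taken.
Rate on top 1: 0.2735. leafhoppers: 0.473 > 0.2735 → include.
Rate on top 2: 0.3111. large flies: 0.421 > 0.3111 → include.
Rate on top 3: 0.3323. wasps: 0.282 < 0.3323 → exclude; stop.
Optimal diet: aphids, leafhoppers, large flies — 3 of 5 types.

3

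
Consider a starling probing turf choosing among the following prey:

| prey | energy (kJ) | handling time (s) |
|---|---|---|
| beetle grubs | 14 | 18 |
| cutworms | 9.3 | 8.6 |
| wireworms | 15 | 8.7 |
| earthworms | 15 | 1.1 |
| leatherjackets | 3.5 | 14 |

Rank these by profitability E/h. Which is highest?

In descending order of E/h:
earthworms: 15/1.1 = 13.6 kJ/s
wireworms: 15/8.7 = 1.72 kJ/s
cutworms: 9.3/8.6 = 1.08 kJ/s
beetle grubs: 14/18 = 0.778 kJ/s
leatherjackets: 3.5/14 = 0.25 kJ/s

earthworms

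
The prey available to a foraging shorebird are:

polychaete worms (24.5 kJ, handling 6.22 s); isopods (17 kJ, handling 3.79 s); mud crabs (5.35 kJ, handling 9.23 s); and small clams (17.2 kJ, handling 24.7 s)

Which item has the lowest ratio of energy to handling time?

mud crabs

In descending order of E/h:
isopods: 17/3.79 = 4.49 kJ/s
polychaete worms: 24.5/6.22 = 3.94 kJ/s
small clams: 17.2/24.7 = 0.696 kJ/s
mud crabs: 5.35/9.23 = 0.58 kJ/s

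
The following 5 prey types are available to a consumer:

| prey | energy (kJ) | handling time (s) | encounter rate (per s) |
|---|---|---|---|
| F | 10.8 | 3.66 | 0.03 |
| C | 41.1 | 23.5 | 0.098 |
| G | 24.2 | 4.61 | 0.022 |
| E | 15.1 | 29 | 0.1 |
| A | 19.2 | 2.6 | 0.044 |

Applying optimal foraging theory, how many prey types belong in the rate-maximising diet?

Profitabilities (E/h, kJ/s): A 7.38, G 5.25, F 2.95, C 1.75, E 0.521. Add prey in this order while the next type's profitability exceeds the intake rate on those already taken.
Rate on top 1: 0.7581. G: 5.25 > 0.7581 → include.
Rate on top 2: 1.133. F: 2.95 > 1.133 → include.
Rate on top 3: 1.283. C: 1.75 > 1.283 → include.
Rate on top 4: 1.579. E: 0.521 < 1.579 → exclude; stop.
Optimal diet: A, G, F, C — 4 of 5 types.

4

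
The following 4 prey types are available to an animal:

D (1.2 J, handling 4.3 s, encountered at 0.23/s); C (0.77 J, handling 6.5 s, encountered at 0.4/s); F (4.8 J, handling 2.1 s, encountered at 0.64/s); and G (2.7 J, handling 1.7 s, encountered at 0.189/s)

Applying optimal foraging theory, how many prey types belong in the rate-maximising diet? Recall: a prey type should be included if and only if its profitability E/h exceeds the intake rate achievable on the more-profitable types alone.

2

Rank by E/h (J/s): F 2.29, G 1.59, D 0.279, C 0.118. Include each in turn until the next type's E/h falls below the running intake rate.
Rate on top 1: 1.311. G: 1.59 > 1.311 → include.
Rate on top 2: 1.344. D: 0.279 < 1.344 → exclude; stop.
Optimal diet: F, G — 2 of 4 types.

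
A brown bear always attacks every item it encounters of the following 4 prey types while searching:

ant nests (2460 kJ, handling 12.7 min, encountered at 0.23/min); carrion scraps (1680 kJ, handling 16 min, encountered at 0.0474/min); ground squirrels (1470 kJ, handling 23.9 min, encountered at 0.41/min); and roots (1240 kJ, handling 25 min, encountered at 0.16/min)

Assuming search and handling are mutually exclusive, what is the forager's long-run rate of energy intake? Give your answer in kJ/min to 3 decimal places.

R = (0.23×2460 + 0.0474×1680 + 0.41×1470 + 0.16×1240) / (1 + 0.23×12.7 + 0.0474×16 + 0.41×23.9 + 0.16×25) = 1447/18.48 = 78.28 kJ/min.

78.282 kJ/min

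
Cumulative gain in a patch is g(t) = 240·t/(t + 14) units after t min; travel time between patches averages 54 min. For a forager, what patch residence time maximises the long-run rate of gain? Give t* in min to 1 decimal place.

By the marginal value theorem, leave when the instantaneous gain rate g'(t) equals the habitat-wide average g(t)/(T + t).
g'(t) = 240·14/(t + 14)². Setting 240·14/(t+14)² = 240t/[(t+14)(54+t)] gives 14(54+t) = t(t+14), so t² = 14×54 = 756.
t* = √756 = 27.5 min.

27.5 min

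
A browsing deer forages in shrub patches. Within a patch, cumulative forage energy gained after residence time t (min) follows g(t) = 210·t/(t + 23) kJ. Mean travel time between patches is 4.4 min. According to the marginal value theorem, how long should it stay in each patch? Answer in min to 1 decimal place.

10.1 min

By the marginal value theorem, leave when the instantaneous gain rate g'(t) equals the habitat-wide average g(t)/(T + t).
g'(t) = 210·23/(t + 23)². Setting 210·23/(t+23)² = 210t/[(t+23)(4.4+t)] gives 23(4.4+t) = t(t+23), so t² = 23×4.4 = 101.2.
t* = √101.2 = 10.06 min.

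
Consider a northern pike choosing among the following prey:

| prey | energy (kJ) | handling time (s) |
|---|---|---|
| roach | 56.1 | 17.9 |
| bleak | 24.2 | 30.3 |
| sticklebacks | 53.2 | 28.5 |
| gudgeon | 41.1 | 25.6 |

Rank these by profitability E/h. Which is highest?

Profitability E/h (kJ/s): roach = 56.1/17.9 = 3.13, bleak = 24.2/30.3 = 0.799, sticklebacks = 53.2/28.5 = 1.87, gudgeon = 41.1/25.6 = 1.61.
Ranked: roach > sticklebacks > gudgeon > bleak.

roach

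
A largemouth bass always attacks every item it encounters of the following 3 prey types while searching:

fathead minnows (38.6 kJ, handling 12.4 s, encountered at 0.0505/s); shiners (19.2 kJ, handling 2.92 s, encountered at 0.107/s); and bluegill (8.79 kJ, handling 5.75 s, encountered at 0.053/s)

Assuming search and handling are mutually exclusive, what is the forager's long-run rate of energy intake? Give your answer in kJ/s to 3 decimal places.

1.992 kJ/s

Energy encountered per unit search time: 0.0505×38.6 + 0.107×19.2 + 0.053×8.79 = 4.47 kJ/s.
Handling time per unit search time: 0.0505×12.4 + 0.107×2.92 + 0.053×5.75 = 1.243.
Rate = 4.47/(1 + 1.243) = 1.992 kJ/s.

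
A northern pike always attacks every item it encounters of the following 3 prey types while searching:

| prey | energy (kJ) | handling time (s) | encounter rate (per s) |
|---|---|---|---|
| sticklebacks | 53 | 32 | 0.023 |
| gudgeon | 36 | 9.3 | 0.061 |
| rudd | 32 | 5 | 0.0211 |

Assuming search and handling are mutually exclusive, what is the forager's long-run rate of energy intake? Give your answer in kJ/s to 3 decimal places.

R = Σλ_iE_i / (1 + Σλ_ih_i)
Numerator: 0.023×53 + 0.061×36 + 0.0211×32 = 4.09
Denominator: 1 + 0.023×32 + 0.061×9.3 + 0.0211×5 = 2.409
R = 4.09/2.409 = 1.698 kJ/s

1.698 kJ/s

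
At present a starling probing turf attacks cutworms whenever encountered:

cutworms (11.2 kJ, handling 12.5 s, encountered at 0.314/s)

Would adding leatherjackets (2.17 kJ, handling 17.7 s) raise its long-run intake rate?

On cutworms alone, R = ΣλE/(1+Σλh) = 3.517/4.925 = 0.7141 kJ/s.
Profitability of leatherjackets: 2.17/17.7 = 0.1226 kJ/s.
0.1226 < 0.7141, so adding leatherjackets would lower the average — exclude it.

No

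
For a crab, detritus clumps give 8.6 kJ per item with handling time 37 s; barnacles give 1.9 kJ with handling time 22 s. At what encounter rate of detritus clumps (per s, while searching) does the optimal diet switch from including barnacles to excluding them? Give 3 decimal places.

Drop barnacles once their profitability E₂/h₂ falls below the rate achievable on detritus clumps alone: E₂/h₂ = λE₁/(1 + λh₁).
Solve for λ: λE₁h₂ = E₂(1 + λh₁) → λ(E₁h₂ − E₂h₁) = E₂ → λ = E₂/(E₁h₂ − E₂h₁).
λ = 1.9/(8.6×22 − 1.9×37) = 1.9/118.9 = 0.01598 per s.

0.016 per s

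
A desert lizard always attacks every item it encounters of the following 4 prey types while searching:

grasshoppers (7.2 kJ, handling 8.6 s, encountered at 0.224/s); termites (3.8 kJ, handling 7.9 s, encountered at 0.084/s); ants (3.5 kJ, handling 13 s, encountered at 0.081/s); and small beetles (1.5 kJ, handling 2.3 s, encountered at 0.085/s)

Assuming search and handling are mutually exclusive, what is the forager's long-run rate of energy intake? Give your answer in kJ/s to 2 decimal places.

R = (0.224×7.2 + 0.084×3.8 + 0.081×3.5 + 0.085×1.5) / (1 + 0.224×8.6 + 0.084×7.9 + 0.081×13 + 0.085×2.3) = 2.343/4.838 = 0.4842 kJ/s.

0.48 kJ/s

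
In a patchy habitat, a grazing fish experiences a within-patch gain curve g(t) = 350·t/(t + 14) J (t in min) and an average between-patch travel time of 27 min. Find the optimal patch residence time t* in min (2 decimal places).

19.44 min

Maximise g(t)/(T+t): set derivative to zero → g'(t)(T+t) = g(t).
g'(t) = 350·14/(t + 14)². Setting 350·14/(t+14)² = 350t/[(t+14)(27+t)] gives 14(27+t) = t(t+14), so t² = 14×27 = 378.
t* = √378 = 19.44 min.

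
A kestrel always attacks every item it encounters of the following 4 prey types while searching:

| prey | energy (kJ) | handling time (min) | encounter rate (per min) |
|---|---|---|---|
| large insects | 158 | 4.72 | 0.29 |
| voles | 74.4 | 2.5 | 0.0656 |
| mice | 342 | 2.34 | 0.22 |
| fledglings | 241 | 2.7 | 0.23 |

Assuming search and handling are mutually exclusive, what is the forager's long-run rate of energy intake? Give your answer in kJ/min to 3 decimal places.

Energy encountered per unit search time: 0.29×158 + 0.0656×74.4 + 0.22×342 + 0.23×241 = 181.4 kJ/min.
Handling time per unit search time: 0.29×4.72 + 0.0656×2.5 + 0.22×2.34 + 0.23×2.7 = 2.669.
Rate = 181.4/(1 + 2.669) = 49.44 kJ/min.

49.439 kJ/min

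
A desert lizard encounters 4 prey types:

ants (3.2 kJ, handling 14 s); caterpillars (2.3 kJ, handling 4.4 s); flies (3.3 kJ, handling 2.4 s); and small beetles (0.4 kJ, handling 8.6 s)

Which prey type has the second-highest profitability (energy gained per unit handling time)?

caterpillars

Profitability E/h (kJ/s): ants = 3.2/14 = 0.229, caterpillars = 2.3/4.4 = 0.523, flies = 3.3/2.4 = 1.38, small beetles = 0.4/8.6 = 0.0465.
Ranked: flies > caterpillars > ants > small beetles.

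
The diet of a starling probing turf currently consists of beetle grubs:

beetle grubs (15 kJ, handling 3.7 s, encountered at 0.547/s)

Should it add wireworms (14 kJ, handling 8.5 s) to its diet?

Current rate: (0.547×15)/(1 + 0.547×3.7) = 2.713 kJ/s.
wireworms: E/h = 14/8.5 = 1.647 kJ/s.
1.647 < 2.713, so adding wireworms would lower the average — exclude it.

No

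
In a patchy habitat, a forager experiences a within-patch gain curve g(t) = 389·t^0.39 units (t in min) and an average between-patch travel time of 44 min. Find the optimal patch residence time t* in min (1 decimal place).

28.1 min

Maximise g(t)/(T+t): set derivative to zero → g'(t)(T+t) = g(t).
g'(t) = 0.39·389·t^-0.61. Setting 0.39·389·t^-0.61 = 389·t^0.39/(44+t) gives 0.39(44+t) = t, so 0.61·t = 0.39×44.
t* = 0.39×44/0.61 = 28.13 min.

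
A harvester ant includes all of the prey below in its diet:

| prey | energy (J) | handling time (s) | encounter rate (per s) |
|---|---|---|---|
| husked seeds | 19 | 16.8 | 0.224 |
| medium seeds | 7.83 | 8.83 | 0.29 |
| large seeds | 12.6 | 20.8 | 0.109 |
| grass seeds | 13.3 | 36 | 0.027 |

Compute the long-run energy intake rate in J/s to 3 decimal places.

0.782 J/s

Energy encountered per unit search time: 0.224×19 + 0.29×7.83 + 0.109×12.6 + 0.027×13.3 = 8.259 J/s.
Handling time per unit search time: 0.224×16.8 + 0.29×8.83 + 0.109×20.8 + 0.027×36 = 9.563.
Rate = 8.259/(1 + 9.563) = 0.7819 J/s.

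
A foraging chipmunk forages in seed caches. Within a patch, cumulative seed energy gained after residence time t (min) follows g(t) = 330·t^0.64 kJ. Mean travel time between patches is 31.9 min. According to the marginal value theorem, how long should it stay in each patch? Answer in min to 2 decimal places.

56.71 min

Optimal t* satisfies g'(t*) = g(t*)/(T + t*).
g'(t) = 0.64·330·t^-0.36. Setting 0.64·330·t^-0.36 = 330·t^0.64/(31.9+t) gives 0.64(31.9+t) = t, so 0.36·t = 0.64×31.9.
t* = 0.64×31.9/0.36 = 56.71 min.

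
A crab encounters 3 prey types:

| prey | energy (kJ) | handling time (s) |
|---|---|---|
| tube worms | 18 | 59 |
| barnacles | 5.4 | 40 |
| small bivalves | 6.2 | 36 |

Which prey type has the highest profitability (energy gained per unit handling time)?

tube worms

In descending order of E/h:
tube worms: 18/59 = 0.305 kJ/s
small bivalves: 6.2/36 = 0.172 kJ/s
barnacles: 5.4/40 = 0.135 kJ/s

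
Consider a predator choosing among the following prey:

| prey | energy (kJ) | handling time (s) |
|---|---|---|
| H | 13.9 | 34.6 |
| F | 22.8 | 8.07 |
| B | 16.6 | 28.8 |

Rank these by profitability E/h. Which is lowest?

Profitability E/h (kJ/s): H = 13.9/34.6 = 0.402, F = 22.8/8.07 = 2.83, B = 16.6/28.8 = 0.576.
Ranked: F > B > H.

H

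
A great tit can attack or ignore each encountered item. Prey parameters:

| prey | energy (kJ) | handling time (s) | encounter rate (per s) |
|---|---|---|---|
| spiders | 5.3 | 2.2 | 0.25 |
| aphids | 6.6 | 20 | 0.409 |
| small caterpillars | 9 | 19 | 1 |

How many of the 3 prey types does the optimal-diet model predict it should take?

Rank by E/h (kJ/s): spiders 2.41, small caterpillars 0.474, aphids 0.33. Include each in turn until the next type's E/h falls below the running intake rate.
Rate on top 1: 0.8548. small caterpillars: 0.474 < 0.8548 → exclude; stop.
Optimal diet: spiders — 1 of 3 types.

1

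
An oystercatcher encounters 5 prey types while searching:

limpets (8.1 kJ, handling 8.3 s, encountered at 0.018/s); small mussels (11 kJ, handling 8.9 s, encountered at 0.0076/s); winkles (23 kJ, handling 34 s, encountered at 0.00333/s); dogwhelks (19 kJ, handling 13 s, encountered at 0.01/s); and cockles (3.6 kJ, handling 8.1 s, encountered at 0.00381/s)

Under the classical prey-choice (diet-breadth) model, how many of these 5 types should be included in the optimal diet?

5

Rank by E/h (kJ/s): dogwhelks 1.46, small mussels 1.24, limpets 0.976, winkles 0.676, cockles 0.444. Include each in turn until the next type's E/h falls below the running intake rate.
Rate on top 1: 0.1681. small mussels: 1.24 > 0.1681 → include.
Rate on top 2: 0.2284. limpets: 0.976 > 0.2284 → include.
Rate on top 3: 0.3113. winkles: 0.676 > 0.3113 → include.
Rate on top 4: 0.3397. cockles: 0.444 > 0.3397 → include.
Optimal diet: dogwhelks, small mussels, limpets, winkles, cockles — 5 of 5 types.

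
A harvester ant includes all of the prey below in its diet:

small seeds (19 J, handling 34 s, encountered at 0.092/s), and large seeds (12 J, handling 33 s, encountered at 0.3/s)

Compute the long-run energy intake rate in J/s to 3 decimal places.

0.381 J/s

R = (0.092×19 + 0.3×12) / (1 + 0.092×34 + 0.3×33) = 5.348/14.03 = 0.3812 J/s.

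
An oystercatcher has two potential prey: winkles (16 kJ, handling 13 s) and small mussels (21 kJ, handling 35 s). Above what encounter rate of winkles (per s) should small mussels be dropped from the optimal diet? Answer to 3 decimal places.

At the threshold, the rate on winkles alone equals the profitability of small mussels: λ·16/(1 + λ·13) = 21/35 = 0.6.
Rearranging, λ(16 − 0.6×13) = 0.6, so λ = 0.6/8.2 = 0.07317 per s.

0.073 per s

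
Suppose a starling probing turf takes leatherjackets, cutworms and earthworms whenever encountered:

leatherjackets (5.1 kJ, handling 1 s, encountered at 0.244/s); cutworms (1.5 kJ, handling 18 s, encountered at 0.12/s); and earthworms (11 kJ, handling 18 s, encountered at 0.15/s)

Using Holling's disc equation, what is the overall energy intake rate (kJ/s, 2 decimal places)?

R = Σλ_iE_i / (1 + Σλ_ih_i)
Numerator: 0.244×5.1 + 0.12×1.5 + 0.15×11 = 3.074
Denominator: 1 + 0.244×1 + 0.12×18 + 0.15×18 = 6.104
R = 3.074/6.104 = 0.5037 kJ/s

0.50 kJ/s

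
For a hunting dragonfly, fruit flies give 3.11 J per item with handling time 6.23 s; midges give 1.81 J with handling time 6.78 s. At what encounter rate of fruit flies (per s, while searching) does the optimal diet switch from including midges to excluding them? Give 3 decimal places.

At the threshold, the rate on fruit flies alone equals the profitability of midges: λ·3.11/(1 + λ·6.23) = 1.81/6.78 = 0.267.
Rearranging, λ(3.11 − 0.267×6.23) = 0.267, so λ = 0.267/1.447 = 0.1845 per s.

0.185 per s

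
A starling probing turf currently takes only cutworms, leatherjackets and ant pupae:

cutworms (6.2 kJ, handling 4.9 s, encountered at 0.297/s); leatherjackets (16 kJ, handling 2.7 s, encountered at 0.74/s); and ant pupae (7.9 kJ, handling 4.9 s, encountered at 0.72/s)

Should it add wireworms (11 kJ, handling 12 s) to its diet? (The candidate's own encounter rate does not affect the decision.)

Current rate: (0.297×6.2 + 0.74×16 + 0.72×7.9)/(1 + 0.297×4.9 + 0.74×2.7 + 0.72×4.9) = 2.427 kJ/s.
Profitability of wireworms: 11/12 = 0.9167 kJ/s.
0.9167 < 2.427, so adding wireworms would lower the average — exclude it.

No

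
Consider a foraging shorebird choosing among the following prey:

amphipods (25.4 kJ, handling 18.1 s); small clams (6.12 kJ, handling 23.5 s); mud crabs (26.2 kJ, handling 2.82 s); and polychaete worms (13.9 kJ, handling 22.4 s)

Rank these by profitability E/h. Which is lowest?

small clams

Profitability E/h (kJ/s): amphipods = 25.4/18.1 = 1.4, small clams = 6.12/23.5 = 0.26, mud crabs = 26.2/2.82 = 9.29, polychaete worms = 13.9/22.4 = 0.621.
Ranked: mud crabs > amphipods > polychaete worms > small clams.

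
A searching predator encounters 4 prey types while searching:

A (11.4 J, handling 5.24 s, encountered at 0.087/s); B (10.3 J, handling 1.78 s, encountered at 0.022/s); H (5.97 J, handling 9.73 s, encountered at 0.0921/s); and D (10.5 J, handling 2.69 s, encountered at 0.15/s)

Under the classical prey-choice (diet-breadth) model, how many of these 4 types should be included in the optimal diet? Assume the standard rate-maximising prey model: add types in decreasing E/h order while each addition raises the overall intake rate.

3

E/h in descending order: B 5.79, D 3.9, A 2.18, H 0.614 J/s. The optimal diet is the largest prefix of this list for which every included type satisfies E_i/h_i > R on the types above it.
Rate on top 1: 0.2181. D: 3.9 > 0.2181 → include.
Rate on top 2: 1.249. A: 2.18 > 1.249 → include.
Rate on top 3: 1.471. H: 0.614 < 1.471 → exclude; stop.
Optimal diet: B, D, A — 3 of 4 types.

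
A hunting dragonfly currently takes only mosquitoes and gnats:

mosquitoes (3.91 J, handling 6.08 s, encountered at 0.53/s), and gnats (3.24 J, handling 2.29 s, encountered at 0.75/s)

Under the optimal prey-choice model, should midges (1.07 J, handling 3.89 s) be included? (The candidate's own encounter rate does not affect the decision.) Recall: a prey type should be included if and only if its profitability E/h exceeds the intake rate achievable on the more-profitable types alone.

No

Current rate: (0.53×3.91 + 0.75×3.24)/(1 + 0.53×6.08 + 0.75×2.29) = 0.758 J/s.
midges: E/h = 1.07/3.89 = 0.2751 J/s.
0.2751 < 0.758, so adding midges would lower the average — exclude it.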